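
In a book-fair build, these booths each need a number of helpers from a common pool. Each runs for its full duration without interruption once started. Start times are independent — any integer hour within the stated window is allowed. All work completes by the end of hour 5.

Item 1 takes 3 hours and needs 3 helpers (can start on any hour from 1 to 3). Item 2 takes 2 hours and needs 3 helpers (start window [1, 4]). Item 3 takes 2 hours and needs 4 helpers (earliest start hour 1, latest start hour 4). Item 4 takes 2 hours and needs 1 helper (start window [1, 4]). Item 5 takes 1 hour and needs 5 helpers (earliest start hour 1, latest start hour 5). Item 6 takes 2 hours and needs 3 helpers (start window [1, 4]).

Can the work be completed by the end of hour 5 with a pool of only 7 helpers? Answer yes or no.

no

Total helper-hours = 36; over 5 hours the average is 36/5 > 7, so some hour must exceed 7.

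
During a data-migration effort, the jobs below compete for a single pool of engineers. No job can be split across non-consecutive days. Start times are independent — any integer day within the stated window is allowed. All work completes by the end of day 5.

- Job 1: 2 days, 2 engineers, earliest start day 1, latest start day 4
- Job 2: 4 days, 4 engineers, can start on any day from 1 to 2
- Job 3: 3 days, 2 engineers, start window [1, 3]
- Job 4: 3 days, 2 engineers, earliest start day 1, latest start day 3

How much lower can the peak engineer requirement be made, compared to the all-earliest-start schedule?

Early-start peak: d1:10  d2:10  d3:8  d4:4  d5:0 ⇒ 10.
Leveled (Job 1@1, Job 2@1, Job 3@1, Job 4@3): d1:8  d2:8  d3:8  d4:6  d5:2 ⇒ 8.
Reduction 10 − 8 = 2.

2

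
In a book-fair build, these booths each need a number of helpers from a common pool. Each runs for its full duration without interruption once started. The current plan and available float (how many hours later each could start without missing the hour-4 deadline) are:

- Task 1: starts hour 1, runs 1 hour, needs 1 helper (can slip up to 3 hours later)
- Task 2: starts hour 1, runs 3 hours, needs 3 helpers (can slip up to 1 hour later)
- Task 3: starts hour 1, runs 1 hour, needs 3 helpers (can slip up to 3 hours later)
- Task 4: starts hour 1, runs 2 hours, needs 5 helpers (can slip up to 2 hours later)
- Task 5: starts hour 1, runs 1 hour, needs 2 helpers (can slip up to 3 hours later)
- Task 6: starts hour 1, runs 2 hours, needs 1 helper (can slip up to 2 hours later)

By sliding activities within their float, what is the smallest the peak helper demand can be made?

8

Early-start (Task 1@1, Task 2@1, Task 3@1, Task 4@1, Task 5@1, Task 6@1) gives peak 15: h1:15  h2:9  h3:3  h4:0.
Shift Task 4→3, Task 5→2.
Schedule Task 1@1, Task 2@1, Task 3@1, Task 4@3, Task 5@2, Task 6@1: h1:8  h2:6  h3:8  h4:5 — peak 8.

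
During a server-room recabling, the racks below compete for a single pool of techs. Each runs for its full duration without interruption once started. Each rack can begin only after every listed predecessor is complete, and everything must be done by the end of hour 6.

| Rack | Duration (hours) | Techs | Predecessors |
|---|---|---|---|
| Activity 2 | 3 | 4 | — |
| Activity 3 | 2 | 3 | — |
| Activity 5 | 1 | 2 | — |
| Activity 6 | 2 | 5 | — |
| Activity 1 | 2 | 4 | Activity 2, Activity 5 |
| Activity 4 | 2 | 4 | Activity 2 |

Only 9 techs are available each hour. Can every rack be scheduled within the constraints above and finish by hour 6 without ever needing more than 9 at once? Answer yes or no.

yes

Schedule Activity 2@1, Activity 3@1, Activity 5@1, Activity 6@3, Activity 1@4, Activity 4@5: h1:9  h2:7  h3:9  h4:9  h5:8  h6:4 — peak 9 ≤ 9.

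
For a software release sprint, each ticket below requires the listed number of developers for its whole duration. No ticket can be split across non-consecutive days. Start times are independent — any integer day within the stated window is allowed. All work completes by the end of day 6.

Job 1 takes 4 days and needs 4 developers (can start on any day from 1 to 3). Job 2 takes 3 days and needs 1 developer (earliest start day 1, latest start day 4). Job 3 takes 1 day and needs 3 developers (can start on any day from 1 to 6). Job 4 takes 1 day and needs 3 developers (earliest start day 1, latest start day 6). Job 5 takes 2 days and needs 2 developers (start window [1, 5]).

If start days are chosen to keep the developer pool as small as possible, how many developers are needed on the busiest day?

Early-start (Job 1@1, Job 2@1, Job 3@1, Job 4@1, Job 5@1) gives peak 13: d1:13  d2:7  d3:5  d4:4  d5:0  d6:0.
Shift Job 3→5, Job 4→6, Job 5→5.
Schedule Job 1@1, Job 2@1, Job 3@5, Job 4@6, Job 5@5: d1:5  d2:5  d3:5  d4:4  d5:5  d6:5 — peak 5.
Total developer-days = 29 over 6 days ⇒ peak ≥ ⌈29/6⌉ = 5, so 5 is optimal.

5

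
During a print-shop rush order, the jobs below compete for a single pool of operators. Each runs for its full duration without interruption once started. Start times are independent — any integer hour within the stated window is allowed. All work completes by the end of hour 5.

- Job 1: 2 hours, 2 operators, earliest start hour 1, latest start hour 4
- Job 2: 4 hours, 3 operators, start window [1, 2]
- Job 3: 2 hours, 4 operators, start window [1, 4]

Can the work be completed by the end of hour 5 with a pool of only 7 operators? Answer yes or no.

yes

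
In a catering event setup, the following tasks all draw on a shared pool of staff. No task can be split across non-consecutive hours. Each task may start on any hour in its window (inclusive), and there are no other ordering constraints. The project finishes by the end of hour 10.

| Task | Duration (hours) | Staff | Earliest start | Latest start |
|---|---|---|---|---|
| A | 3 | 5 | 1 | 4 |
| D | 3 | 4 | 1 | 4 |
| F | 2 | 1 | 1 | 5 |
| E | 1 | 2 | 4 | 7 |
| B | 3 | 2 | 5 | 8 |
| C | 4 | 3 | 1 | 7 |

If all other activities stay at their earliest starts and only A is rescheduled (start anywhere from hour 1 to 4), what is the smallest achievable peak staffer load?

A@1: h1:13  h2:13  h3:12  h4:5  h5:2  h6:2  h7:2  h8:0  h9:0  h10:0 → peak 13
A@2: h1:8  h2:13  h3:12  h4:10  h5:2  h6:2  h7:2  h8:0  h9:0  h10:0 → peak 13
A@3: h1:8  h2:8  h3:12  h4:10  h5:7  h6:2  h7:2  h8:0  h9:0  h10:0 → peak 12
A@4: h1:8  h2:8  h3:7  h4:10  h5:7  h6:7  h7:2  h8:0  h9:0  h10:0 → peak 10
Best is A@4, peak 10.

10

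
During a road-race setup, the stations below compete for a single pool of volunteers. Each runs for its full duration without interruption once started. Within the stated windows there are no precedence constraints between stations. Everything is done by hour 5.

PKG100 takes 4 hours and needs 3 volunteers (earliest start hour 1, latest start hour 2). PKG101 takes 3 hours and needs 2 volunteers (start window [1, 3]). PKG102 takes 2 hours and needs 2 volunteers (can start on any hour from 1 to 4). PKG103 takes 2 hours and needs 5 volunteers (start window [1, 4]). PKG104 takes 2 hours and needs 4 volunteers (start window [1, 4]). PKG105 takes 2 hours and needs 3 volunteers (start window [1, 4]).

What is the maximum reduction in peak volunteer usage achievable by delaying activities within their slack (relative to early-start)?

8

Early-start peak: h1:19  h2:19  h3:5  h4:3  h5:0 ⇒ 19.
Leveled (PKG100@1, PKG101@1, PKG102@1, PKG103@3, PKG104@1, PKG105@4): h1:11  h2:11  h3:10  h4:11  h5:3 ⇒ 11.
Reduction 19 − 11 = 8.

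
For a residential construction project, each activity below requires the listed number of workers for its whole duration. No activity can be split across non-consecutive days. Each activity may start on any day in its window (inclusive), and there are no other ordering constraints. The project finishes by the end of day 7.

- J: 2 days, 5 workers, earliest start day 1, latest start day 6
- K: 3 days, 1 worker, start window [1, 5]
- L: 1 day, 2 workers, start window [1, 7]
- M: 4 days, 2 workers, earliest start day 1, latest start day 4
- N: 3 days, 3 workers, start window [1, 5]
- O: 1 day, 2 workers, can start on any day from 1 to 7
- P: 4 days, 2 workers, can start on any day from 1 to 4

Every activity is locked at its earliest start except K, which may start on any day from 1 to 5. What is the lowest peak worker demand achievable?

K@1: d1:17  d2:13  d3:8  d4:4  d5:0  d6:0  d7:0 → peak 17
K@2: d1:16  d2:13  d3:8  d4:5  d5:0  d6:0  d7:0 → peak 16
K@3: d1:16  d2:12  d3:8  d4:5  d5:1  d6:0  d7:0 → peak 16
K@4: d1:16  d2:12  d3:7  d4:5  d5:1  d6:1  d7:0 → peak 16
K@5: d1:16  d2:12  d3:7  d4:4  d5:1  d6:1  d7:1 → peak 16
Best is K@2, peak 16.

16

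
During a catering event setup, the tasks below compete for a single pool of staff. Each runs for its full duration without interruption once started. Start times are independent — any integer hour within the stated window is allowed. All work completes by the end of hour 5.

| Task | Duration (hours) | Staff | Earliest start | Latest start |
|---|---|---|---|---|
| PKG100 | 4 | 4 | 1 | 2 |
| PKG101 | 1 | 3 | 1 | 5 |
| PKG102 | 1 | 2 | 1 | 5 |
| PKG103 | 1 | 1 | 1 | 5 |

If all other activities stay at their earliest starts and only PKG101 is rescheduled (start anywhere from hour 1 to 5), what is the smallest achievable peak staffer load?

PKG101@1: h1:10  h2:4  h3:4  h4:4  h5:0 → peak 10
PKG101@2: h1:7  h2:7  h3:4  h4:4  h5:0 → peak 7
PKG101@3: h1:7  h2:4  h3:7  h4:4  h5:0 → peak 7
PKG101@4: h1:7  h2:4  h3:4  h4:7  h5:0 → peak 7
PKG101@5: h1:7  h2:4  h3:4  h4:4  h5:3 → peak 7
Best is PKG101@2, peak 7.

7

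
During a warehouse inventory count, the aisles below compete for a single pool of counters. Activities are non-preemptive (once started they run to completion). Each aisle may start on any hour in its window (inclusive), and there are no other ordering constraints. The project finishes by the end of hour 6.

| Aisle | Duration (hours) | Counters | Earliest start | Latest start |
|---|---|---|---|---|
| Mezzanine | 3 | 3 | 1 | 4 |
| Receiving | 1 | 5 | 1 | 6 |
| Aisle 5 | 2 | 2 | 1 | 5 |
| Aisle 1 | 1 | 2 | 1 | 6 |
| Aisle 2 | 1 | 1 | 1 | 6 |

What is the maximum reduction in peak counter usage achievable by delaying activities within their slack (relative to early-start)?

Early-start peak: h1:13  h2:5  h3:3  h4:0  h5:0  h6:0 ⇒ 13.
Leveled (Mezzanine@1, Receiving@4, Aisle 5@1, Aisle 1@3, Aisle 2@5): h1:5  h2:5  h3:5  h4:5  h5:1  h6:0 ⇒ 5.
Reduction 13 − 5 = 8.

8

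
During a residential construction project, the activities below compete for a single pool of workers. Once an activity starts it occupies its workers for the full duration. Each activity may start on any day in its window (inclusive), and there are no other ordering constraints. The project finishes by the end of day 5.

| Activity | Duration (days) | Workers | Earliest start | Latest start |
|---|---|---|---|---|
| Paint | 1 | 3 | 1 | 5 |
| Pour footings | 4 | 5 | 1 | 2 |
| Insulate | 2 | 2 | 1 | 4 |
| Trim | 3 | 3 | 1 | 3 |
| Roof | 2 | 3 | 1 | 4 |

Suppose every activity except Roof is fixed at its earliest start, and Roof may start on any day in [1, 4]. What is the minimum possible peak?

Roof@1: d1:16  d2:13  d3:8  d4:5  d5:0 → peak 16
Roof@2: d1:13  d2:13  d3:11  d4:5  d5:0 → peak 13
Roof@3: d1:13  d2:10  d3:11  d4:8  d5:0 → peak 13
Roof@4: d1:13  d2:10  d3:8  d4:8  d5:3 → peak 13
Best is Roof@2, peak 13.

13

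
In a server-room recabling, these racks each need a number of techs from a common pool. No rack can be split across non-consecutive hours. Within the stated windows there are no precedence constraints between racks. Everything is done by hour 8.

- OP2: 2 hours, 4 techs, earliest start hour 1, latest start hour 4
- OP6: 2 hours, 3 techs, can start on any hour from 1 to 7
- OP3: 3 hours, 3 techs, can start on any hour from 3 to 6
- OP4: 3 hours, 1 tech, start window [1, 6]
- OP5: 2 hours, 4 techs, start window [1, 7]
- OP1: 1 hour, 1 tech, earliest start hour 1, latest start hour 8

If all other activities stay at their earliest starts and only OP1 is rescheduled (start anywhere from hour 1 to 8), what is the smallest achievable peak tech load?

OP1@1: h1:13  h2:12  h3:4  h4:3  h5:3  h6:0  h7:0  h8:0 → peak 13
OP1@2: h1:12  h2:13  h3:4  h4:3  h5:3  h6:0  h7:0  h8:0 → peak 13
OP1@3: h1:12  h2:12  h3:5  h4:3  h5:3  h6:0  h7:0  h8:0 → peak 12
OP1@4: h1:12  h2:12  h3:4  h4:4  h5:3  h6:0  h7:0  h8:0 → peak 12
OP1@5: h1:12  h2:12  h3:4  h4:3  h5:4  h6:0  h7:0  h8:0 → peak 12
OP1@6: h1:12  h2:12  h3:4  h4:3  h5:3  h6:1  h7:0  h8:0 → peak 12
OP1@7: h1:12  h2:12  h3:4  h4:3  h5:3  h6:0  h7:1  h8:0 → peak 12
OP1@8: h1:12  h2:12  h3:4  h4:3  h5:3  h6:0  h7:0  h8:1 → peak 12
Best is OP1@3, peak 12.

12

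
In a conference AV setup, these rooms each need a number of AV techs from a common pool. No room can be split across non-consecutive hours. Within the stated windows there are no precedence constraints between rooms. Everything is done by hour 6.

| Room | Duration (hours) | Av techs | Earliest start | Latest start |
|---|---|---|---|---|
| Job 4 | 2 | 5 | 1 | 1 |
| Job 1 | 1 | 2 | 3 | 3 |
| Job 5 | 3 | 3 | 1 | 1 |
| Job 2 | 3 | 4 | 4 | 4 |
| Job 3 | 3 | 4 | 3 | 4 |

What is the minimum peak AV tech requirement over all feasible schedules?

8

Early-start (Job 4@1, Job 1@3, Job 5@1, Job 2@4, Job 3@3) gives peak 9: h1:8  h2:8  h3:9  h4:8  h5:8  h6:4.
Shift Job 3→4.
Schedule Job 4@1, Job 1@3, Job 5@1, Job 2@4, Job 3@4: h1:8  h2:8  h3:5  h4:8  h5:8  h6:8 — peak 8.
Total AV tech-hours = 45 over 6 hours ⇒ peak ≥ ⌈45/6⌉ = 8, so 8 is optimal.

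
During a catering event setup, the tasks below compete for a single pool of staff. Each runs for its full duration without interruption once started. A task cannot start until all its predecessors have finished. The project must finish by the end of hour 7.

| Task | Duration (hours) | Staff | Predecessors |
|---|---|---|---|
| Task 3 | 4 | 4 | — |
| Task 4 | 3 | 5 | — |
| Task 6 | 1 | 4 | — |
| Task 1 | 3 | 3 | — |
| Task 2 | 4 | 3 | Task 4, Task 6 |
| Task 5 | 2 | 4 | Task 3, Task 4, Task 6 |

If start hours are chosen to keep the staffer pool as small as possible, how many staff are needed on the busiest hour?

Early-start (Task 3@1, Task 4@1, Task 6@1, Task 1@1, Task 2@4, Task 5@5) gives peak 16: h1:16  h2:12  h3:12  h4:7  h5:7  h6:7  h7:3.
Shift Task 3→2, Task 1→4, Task 5→6.
Schedule Task 3@2, Task 4@1, Task 6@1, Task 1@4, Task 2@4, Task 5@6: h1:9  h2:9  h3:9  h4:10  h5:10  h6:10  h7:7 — peak 10.
Total staffer-hours = 64 over 7 hours ⇒ peak ≥ ⌈64/7⌉ = 10, so 10 is optimal.

10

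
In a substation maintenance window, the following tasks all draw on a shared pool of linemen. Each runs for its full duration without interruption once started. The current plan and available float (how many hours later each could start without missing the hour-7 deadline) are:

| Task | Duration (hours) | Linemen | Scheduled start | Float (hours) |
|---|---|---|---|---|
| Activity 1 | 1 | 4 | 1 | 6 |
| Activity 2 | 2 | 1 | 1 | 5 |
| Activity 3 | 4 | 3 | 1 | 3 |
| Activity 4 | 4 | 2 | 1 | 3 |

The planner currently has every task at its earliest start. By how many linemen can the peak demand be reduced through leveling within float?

Early-start peak: h1:10  h2:6  h3:5  h4:5  h5:0  h6:0  h7:0 ⇒ 10.
Leveled (Activity 1@1, Activity 2@1, Activity 3@2, Activity 4@3): h1:5  h2:4  h3:5  h4:5  h5:5  h6:2  h7:0 ⇒ 5.
Reduction 10 − 5 = 5.

5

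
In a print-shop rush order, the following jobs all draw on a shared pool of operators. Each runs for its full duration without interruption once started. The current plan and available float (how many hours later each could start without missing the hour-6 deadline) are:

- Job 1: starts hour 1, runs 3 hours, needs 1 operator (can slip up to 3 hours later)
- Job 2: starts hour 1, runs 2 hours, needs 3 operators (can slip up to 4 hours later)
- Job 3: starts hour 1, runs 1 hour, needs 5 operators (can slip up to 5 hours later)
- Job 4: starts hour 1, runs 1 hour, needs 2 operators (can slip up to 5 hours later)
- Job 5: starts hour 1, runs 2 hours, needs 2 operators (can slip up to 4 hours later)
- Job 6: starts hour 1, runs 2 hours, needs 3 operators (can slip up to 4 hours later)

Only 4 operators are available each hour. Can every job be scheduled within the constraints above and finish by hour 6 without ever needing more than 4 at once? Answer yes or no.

Total operator-hours = 26; over 6 hours the average is 26/6 > 4, so some hour must exceed 4.

no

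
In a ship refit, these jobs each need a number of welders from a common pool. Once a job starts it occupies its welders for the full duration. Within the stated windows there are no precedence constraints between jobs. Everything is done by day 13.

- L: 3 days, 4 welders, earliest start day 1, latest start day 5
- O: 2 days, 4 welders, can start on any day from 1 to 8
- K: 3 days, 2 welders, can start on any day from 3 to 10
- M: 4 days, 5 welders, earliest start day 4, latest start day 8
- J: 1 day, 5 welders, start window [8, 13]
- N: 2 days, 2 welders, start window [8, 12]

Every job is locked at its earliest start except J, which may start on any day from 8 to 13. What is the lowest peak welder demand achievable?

J@8: d1:8  d2:8  d3:6  d4:7  d5:7  d6:5  d7:5  d8:7  d9:2  d10:0  d11:0  d12:0  d13:0 → peak 8
J@9: d1:8  d2:8  d3:6  d4:7  d5:7  d6:5  d7:5  d8:2  d9:7  d10:0  d11:0  d12:0  d13:0 → peak 8
J@10: d1:8  d2:8  d3:6  d4:7  d5:7  d6:5  d7:5  d8:2  d9:2  d10:5  d11:0  d12:0  d13:0 → peak 8
J@11: d1:8  d2:8  d3:6  d4:7  d5:7  d6:5  d7:5  d8:2  d9:2  d10:0  d11:5  d12:0  d13:0 → peak 8
J@12: d1:8  d2:8  d3:6  d4:7  d5:7  d6:5  d7:5  d8:2  d9:2  d10:0  d11:0  d12:5  d13:0 → peak 8
J@13: d1:8  d2:8  d3:6  d4:7  d5:7  d6:5  d7:5  d8:2  d9:2  d10:0  d11:0  d12:0  d13:5 → peak 8
Best is J@8, peak 8.

8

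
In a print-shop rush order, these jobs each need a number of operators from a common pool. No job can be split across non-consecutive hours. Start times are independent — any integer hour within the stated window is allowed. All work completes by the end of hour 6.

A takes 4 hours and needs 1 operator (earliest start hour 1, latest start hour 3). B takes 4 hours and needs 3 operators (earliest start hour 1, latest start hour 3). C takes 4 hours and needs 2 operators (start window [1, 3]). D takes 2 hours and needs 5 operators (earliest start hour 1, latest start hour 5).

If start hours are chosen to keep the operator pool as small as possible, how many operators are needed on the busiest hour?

6

Early-start (A@1, B@1, C@1, D@1) gives peak 11: h1:11  h2:11  h3:6  h4:6  h5:0  h6:0.
Shift D→5.
Schedule A@1, B@1, C@1, D@5: h1:6  h2:6  h3:6  h4:6  h5:5  h6:5 — peak 6.
Total operator-hours = 34 over 6 hours ⇒ peak ≥ ⌈34/6⌉ = 6, so 6 is optimal.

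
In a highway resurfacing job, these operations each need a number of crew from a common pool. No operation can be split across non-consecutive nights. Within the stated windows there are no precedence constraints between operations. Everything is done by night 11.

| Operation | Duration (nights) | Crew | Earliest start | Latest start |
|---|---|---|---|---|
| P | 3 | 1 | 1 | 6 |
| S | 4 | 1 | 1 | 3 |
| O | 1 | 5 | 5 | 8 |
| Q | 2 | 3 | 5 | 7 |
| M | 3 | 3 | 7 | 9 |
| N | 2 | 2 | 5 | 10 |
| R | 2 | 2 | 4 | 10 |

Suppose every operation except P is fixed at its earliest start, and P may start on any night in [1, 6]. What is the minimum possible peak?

12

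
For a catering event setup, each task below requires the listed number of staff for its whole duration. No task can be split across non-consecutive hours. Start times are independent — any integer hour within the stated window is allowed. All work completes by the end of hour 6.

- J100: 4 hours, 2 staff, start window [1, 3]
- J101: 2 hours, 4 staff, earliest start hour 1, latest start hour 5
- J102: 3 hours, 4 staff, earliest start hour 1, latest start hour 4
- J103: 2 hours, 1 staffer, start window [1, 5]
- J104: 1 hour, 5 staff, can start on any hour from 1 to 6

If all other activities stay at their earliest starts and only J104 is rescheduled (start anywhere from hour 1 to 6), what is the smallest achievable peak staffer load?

11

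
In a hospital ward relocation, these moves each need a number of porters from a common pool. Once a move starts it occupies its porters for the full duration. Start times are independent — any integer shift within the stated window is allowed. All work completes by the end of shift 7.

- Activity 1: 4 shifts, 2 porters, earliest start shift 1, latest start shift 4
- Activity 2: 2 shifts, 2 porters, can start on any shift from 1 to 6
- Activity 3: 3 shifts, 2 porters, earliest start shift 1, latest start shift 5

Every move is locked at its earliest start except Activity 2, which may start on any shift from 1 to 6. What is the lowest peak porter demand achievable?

4

Activity 2@1: s1:6  s2:6  s3:4  s4:2  s5:0  s6:0  s7:0 → peak 6
Activity 2@2: s1:4  s2:6  s3:6  s4:2  s5:0  s6:0  s7:0 → peak 6
Activity 2@3: s1:4  s2:4  s3:6  s4:4  s5:0  s6:0  s7:0 → peak 6
Activity 2@4: s1:4  s2:4  s3:4  s4:4  s5:2  s6:0  s7:0 → peak 4
Activity 2@5: s1:4  s2:4  s3:4  s4:2  s5:2  s6:2  s7:0 → peak 4
Activity 2@6: s1:4  s2:4  s3:4  s4:2  s5:0  s6:2  s7:2 → peak 4
Best is Activity 2@4, peak 4.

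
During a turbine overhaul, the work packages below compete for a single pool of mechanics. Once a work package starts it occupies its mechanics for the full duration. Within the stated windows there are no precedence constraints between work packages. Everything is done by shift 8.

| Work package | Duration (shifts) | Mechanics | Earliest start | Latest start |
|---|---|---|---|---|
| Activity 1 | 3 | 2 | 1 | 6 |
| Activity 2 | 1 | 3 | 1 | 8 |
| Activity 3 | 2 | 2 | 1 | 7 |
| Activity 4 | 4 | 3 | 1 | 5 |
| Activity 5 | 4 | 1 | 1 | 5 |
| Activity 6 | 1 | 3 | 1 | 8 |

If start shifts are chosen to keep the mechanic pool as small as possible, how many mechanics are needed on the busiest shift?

5

Early-start (Activity 1@1, Activity 2@1, Activity 3@1, Activity 4@1, Activity 5@1, Activity 6@1) gives peak 14: s1:14  s2:8  s3:6  s4:4  s5:0  s6:0  s7:0  s8:0.
Shift Activity 3→2, Activity 4→4, Activity 5→2, Activity 6→8.
Schedule Activity 1@1, Activity 2@1, Activity 3@2, Activity 4@4, Activity 5@2, Activity 6@8: s1:5  s2:5  s3:5  s4:4  s5:4  s6:3  s7:3  s8:3 — peak 5.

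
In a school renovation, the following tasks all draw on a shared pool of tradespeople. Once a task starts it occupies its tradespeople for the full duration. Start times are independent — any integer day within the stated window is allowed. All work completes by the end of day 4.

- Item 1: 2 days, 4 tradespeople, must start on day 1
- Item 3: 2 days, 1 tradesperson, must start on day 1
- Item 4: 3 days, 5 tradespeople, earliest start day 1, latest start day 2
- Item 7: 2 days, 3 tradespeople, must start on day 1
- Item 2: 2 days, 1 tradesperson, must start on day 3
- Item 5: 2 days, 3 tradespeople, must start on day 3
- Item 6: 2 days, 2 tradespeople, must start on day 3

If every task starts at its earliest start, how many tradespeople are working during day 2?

At early start, day 2 has: Item 1, Item 3, Item 4, Item 7.
Demand: 4 + 1 + 5 + 3 = 13.

13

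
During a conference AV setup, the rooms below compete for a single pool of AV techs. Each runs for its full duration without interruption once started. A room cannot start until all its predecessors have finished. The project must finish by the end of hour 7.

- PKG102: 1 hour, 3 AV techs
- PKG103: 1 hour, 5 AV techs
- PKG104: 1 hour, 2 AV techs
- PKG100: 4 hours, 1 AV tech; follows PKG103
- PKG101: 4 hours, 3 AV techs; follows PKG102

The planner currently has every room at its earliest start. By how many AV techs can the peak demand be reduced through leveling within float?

5

Early-start peak: h1:10  h2:4  h3:4  h4:4  h5:4  h6:0  h7:0 ⇒ 10.
Leveled (PKG102@1, PKG103@2, PKG104@1, PKG100@3, PKG101@3): h1:5  h2:5  h3:4  h4:4  h5:4  h6:4  h7:0 ⇒ 5.
Reduction 10 − 5 = 5.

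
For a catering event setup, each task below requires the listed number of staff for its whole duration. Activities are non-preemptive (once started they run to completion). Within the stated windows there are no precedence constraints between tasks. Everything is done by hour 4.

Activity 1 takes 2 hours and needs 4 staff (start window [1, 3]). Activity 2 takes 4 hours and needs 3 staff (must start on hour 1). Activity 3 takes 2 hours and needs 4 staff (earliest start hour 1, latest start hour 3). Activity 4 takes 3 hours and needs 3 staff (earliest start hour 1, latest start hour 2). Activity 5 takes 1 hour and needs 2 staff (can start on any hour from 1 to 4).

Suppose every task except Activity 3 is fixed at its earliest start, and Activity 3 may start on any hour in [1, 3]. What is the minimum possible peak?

Activity 3@1: h1:16  h2:14  h3:6  h4:3 → peak 16
Activity 3@2: h1:12  h2:14  h3:10  h4:3 → peak 14
Activity 3@3: h1:12  h2:10  h3:10  h4:7 → peak 12
Best is Activity 3@3, peak 12.

12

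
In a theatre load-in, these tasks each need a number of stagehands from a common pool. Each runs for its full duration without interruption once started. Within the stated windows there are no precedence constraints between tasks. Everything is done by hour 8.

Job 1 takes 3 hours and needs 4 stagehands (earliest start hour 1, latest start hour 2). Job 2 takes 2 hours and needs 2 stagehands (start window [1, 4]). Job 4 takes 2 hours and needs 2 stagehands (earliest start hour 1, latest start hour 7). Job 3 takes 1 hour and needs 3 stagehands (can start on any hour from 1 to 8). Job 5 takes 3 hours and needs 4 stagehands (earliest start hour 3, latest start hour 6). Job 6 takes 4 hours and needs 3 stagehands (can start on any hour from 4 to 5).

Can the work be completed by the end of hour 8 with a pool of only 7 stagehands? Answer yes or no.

Schedule Job 1@1, Job 2@1, Job 4@3, Job 3@4, Job 5@5, Job 6@5: h1:6  h2:6  h3:6  h4:5  h5:7  h6:7  h7:7  h8:3 — peak 7 ≤ 7.

yes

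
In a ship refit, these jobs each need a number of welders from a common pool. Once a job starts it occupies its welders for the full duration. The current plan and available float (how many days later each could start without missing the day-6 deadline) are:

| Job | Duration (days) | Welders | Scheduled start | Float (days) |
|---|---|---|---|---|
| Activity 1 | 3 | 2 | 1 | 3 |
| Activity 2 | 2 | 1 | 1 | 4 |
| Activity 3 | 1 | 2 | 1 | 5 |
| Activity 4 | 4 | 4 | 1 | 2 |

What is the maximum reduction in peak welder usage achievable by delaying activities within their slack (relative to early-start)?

Early-start peak: d1:9  d2:7  d3:6  d4:4  d5:0  d6:0 ⇒ 9.
Leveled (Activity 1@1, Activity 2@1, Activity 3@1, Activity 4@3): d1:5  d2:3  d3:6  d4:4  d5:4  d6:4 ⇒ 6.
Reduction 9 − 6 = 3.

3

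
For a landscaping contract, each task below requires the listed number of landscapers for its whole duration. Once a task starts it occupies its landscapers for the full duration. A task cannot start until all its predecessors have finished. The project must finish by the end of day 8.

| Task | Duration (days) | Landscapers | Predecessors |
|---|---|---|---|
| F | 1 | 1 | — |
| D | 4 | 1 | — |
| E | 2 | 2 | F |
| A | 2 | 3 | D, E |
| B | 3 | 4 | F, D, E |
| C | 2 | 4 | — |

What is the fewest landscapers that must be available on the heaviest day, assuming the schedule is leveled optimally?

7

Schedule F@1, D@1, E@2, A@5, B@5, C@1: d1:6  d2:7  d3:3  d4:1  d5:7  d6:7  d7:4  d8:0 — peak 7.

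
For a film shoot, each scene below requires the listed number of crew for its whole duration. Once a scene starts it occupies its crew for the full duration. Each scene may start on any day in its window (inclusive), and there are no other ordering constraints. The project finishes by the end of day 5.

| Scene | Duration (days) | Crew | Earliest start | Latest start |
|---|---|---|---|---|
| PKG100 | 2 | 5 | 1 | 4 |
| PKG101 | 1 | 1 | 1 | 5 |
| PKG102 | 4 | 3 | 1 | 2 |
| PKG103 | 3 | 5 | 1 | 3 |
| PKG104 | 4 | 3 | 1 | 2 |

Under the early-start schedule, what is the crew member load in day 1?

At early start, day 1 has: PKG100, PKG101, PKG102, PKG103, PKG104.
Demand: 5 + 1 + 3 + 5 + 3 = 17.

17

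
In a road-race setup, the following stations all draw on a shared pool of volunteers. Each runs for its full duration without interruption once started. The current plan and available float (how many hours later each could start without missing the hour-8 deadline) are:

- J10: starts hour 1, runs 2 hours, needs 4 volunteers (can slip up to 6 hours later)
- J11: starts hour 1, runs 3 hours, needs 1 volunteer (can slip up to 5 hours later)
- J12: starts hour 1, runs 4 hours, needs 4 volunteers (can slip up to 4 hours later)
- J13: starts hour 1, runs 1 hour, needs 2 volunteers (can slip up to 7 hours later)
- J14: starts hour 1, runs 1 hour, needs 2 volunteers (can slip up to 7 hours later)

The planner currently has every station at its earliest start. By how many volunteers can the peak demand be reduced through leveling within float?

8

Early-start peak: h1:13  h2:9  h3:5  h4:4  h5:0  h6:0  h7:0  h8:0 ⇒ 13.
Leveled (J10@1, J11@1, J12@3, J13@7, J14@7): h1:5  h2:5  h3:5  h4:4  h5:4  h6:4  h7:4  h8:0 ⇒ 5.
Reduction 13 − 5 = 8.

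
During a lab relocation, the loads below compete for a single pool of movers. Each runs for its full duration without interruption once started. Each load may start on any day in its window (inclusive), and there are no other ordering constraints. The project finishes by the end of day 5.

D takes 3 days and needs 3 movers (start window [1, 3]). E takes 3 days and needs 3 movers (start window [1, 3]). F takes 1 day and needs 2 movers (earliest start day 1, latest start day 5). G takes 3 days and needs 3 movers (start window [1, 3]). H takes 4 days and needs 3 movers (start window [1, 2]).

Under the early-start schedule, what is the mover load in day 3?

At early start, day 3 has: D, E, G, H.
Demand: 3 + 3 + 3 + 3 = 12.

12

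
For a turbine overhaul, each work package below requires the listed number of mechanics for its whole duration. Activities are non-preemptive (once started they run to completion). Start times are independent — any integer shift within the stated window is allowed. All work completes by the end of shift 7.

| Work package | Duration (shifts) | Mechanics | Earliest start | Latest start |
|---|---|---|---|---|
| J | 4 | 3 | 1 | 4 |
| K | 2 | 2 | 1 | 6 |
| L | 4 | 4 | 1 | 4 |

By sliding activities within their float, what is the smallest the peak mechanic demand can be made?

Early-start (J@1, K@1, L@1) gives peak 9: s1:9  s2:9  s3:7  s4:7  s5:0  s6:0  s7:0.
Shift L→3.
Schedule J@1, K@1, L@3: s1:5  s2:5  s3:7  s4:7  s5:4  s6:4  s7:0 — peak 7.

7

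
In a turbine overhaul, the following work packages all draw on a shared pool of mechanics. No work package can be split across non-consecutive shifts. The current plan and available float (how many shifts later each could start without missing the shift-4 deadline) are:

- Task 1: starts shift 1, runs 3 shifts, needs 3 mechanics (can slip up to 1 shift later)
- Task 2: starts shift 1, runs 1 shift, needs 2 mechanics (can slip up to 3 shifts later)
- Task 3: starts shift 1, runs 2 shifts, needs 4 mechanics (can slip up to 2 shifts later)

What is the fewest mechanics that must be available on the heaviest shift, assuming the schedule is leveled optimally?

7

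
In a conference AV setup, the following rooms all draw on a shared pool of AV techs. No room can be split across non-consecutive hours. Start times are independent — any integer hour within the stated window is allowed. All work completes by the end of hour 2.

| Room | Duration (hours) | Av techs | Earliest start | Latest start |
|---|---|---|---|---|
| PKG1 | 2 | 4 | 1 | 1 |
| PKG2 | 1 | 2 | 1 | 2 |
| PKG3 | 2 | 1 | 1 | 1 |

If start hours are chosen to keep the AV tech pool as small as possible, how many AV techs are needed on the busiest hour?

7

Schedule PKG1@1, PKG2@1, PKG3@1: h1:7  h2:5 — peak 7.
No arrangement of the 2 feasible schedules does better.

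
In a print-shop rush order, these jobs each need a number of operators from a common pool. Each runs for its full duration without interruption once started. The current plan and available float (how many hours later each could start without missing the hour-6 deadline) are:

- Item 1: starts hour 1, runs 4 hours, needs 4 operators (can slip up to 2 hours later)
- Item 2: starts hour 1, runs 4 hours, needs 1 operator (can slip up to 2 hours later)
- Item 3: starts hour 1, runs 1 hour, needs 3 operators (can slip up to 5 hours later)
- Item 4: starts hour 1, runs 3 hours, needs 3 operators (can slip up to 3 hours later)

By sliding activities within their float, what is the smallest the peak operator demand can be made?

Early-start (Item 1@1, Item 2@1, Item 3@1, Item 4@1) gives peak 11: h1:11  h2:8  h3:8  h4:5  h5:0  h6:0.
Shift Item 4→2.
Schedule Item 1@1, Item 2@1, Item 3@1, Item 4@2: h1:8  h2:8  h3:8  h4:8  h5:0  h6:0 — peak 8.

8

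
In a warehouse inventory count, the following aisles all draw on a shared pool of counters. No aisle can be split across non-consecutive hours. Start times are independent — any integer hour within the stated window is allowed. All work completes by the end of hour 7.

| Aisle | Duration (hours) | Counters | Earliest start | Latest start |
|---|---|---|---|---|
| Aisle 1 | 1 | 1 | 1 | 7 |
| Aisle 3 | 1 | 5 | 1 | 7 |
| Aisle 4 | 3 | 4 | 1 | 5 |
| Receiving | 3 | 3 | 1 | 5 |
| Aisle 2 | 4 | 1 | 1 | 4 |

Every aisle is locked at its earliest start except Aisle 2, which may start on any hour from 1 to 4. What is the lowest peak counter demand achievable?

13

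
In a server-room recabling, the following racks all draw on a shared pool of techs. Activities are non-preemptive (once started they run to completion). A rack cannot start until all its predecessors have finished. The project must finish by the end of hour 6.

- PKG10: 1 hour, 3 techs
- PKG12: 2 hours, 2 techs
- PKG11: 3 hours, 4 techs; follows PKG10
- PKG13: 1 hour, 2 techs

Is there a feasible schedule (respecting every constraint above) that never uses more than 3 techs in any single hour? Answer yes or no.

Total tech-hours = 21; over 6 hours the average is 21/6 > 3, so some hour must exceed 3.

no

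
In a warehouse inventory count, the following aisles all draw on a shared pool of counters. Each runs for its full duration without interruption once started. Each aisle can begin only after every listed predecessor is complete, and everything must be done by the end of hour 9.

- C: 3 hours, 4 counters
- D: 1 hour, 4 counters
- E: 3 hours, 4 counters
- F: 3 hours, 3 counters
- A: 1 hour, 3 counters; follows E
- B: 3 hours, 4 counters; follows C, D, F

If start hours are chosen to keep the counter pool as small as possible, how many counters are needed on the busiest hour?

8

Early-start (C@1, D@1, E@1, F@1, A@4, B@4) gives peak 15: h1:15  h2:11  h3:11  h4:7  h5:4  h6:4  h7:0  h8:0  h9:0.
Shift E→2, F→4, A→5, B→7.
Schedule C@1, D@1, E@2, F@4, A@5, B@7: h1:8  h2:8  h3:8  h4:7  h5:6  h6:3  h7:4  h8:4  h9:4 — peak 8.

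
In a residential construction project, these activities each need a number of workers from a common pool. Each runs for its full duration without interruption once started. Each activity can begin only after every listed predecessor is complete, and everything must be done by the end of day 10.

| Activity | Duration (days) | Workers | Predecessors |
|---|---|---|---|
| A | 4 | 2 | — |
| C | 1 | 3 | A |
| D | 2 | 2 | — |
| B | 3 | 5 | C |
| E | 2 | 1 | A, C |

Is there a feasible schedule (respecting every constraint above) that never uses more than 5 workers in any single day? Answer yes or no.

yes

Schedule A@1, C@5, D@1, B@6, E@9: d1:4  d2:4  d3:2  d4:2  d5:3  d6:5  d7:5  d8:5  d9:1  d10:1 — peak 5 ≤ 5.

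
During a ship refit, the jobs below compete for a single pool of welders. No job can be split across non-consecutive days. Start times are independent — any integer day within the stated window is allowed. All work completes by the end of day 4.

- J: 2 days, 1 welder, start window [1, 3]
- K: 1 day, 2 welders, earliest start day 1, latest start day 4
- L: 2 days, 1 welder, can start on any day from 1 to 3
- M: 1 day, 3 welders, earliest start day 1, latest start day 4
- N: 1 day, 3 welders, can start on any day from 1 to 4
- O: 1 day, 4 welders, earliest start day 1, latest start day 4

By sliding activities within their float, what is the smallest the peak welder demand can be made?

Early-start (J@1, K@1, L@1, M@1, N@1, O@1) gives peak 14: d1:14  d2:2  d3:0  d4:0.
Shift K→2, L→2, N→3, O→4.
Schedule J@1, K@2, L@2, M@1, N@3, O@4: d1:4  d2:4  d3:4  d4:4 — peak 4.
Total welder-days = 16 over 4 days ⇒ peak ≥ ⌈16/4⌉ = 4, so 4 is optimal.

4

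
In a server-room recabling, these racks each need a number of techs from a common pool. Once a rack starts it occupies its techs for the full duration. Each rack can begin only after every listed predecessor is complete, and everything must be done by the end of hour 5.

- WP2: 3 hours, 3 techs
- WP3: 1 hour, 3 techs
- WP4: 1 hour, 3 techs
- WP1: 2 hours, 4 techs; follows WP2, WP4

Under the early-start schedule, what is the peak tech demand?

9

Early-start schedule: WP2@1, WP3@1, WP4@1, WP1@4.
Load per hour: hour 1: 9, hour 2: 3, hour 3: 3, hour 4: 4, hour 5: 4.
Peak is 9.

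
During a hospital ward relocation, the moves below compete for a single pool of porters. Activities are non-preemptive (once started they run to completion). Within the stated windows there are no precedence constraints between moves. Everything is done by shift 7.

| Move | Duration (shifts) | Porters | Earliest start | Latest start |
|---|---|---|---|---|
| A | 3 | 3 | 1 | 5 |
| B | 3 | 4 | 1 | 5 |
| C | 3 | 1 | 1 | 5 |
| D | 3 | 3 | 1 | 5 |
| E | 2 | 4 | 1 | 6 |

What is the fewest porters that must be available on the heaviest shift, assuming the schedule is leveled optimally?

8

Early-start (A@1, B@1, C@1, D@1, E@1) gives peak 15: s1:15  s2:15  s3:11  s4:0  s5:0  s6:0  s7:0.
Shift D→4, E→4.
Schedule A@1, B@1, C@1, D@4, E@4: s1:8  s2:8  s3:8  s4:7  s5:7  s6:3  s7:0 — peak 8.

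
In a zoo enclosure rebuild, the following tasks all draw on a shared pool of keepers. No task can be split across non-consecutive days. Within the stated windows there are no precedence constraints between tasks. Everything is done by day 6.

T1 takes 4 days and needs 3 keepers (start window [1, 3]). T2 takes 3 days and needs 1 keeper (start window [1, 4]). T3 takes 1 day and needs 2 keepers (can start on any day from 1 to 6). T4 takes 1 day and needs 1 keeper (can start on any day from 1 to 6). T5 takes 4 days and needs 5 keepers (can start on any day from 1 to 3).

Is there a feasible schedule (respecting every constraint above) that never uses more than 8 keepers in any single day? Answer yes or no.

no

The minimum achievable peak is 9; 8 < 9, so no feasible schedule stays within the cap.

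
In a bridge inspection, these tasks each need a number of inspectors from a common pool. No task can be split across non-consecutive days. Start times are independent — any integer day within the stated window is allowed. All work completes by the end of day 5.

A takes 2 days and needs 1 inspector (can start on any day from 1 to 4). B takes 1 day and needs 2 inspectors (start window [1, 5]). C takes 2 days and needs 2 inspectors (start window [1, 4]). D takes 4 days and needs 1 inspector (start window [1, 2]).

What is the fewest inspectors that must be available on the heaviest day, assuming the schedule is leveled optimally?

3

Early-start (A@1, B@1, C@1, D@1) gives peak 6: d1:6  d2:4  d3:1  d4:1  d5:0.
Shift C→3, D→2.
Schedule A@1, B@1, C@3, D@2: d1:3  d2:2  d3:3  d4:3  d5:1 — peak 3.
Total inspector-days = 12 over 5 days ⇒ peak ≥ ⌈12/5⌉ = 3, so 3 is optimal.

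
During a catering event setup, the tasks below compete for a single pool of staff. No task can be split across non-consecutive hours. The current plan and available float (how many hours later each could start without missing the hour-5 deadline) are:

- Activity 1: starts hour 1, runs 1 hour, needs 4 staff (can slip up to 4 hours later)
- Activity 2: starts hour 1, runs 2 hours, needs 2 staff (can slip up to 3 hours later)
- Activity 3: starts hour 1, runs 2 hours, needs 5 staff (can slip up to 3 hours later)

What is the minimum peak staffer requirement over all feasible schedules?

Early-start (Activity 1@1, Activity 2@1, Activity 3@1) gives peak 11: h1:11  h2:7  h3:0  h4:0  h5:0.
Shift Activity 2→2, Activity 3→4.
Schedule Activity 1@1, Activity 2@2, Activity 3@4: h1:4  h2:2  h3:2  h4:5  h5:5 — peak 5.

5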